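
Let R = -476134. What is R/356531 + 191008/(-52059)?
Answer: -13269619022/2651521047 ≈ -5.0045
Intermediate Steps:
R/356531 + 191008/(-52059) = -476134/356531 + 191008/(-52059) = -476134*1/356531 + 191008*(-1/52059) = -476134/356531 - 191008/52059 = -13269619022/2651521047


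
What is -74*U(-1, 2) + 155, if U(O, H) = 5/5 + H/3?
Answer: 95/3 ≈ 31.667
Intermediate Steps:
U(O, H) = 1 + H/3 (U(O, H) = 5*(⅕) + H*(⅓) = 1 + H/3)
-74*U(-1, 2) + 155 = -74*(1 + (⅓)*2) + 155 = -74*(1 + ⅔) + 155 = -74*5/3 + 155 = -370/3 + 155 = 95/3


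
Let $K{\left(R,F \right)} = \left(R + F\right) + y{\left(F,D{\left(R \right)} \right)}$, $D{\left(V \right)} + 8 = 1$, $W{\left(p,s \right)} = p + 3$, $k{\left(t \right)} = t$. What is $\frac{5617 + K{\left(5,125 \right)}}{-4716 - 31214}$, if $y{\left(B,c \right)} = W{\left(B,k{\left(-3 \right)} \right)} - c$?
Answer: $- \frac{2941}{17965} \approx -0.16371$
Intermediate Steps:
$W{\left(p,s \right)} = 3 + p$
$D{\left(V \right)} = -7$ ($D{\left(V \right)} = -8 + 1 = -7$)
$y{\left(B,c \right)} = 3 + B - c$ ($y{\left(B,c \right)} = \left(3 + B\right) - c = 3 + B - c$)
$K{\left(R,F \right)} = 10 + R + 2 F$ ($K{\left(R,F \right)} = \left(R + F\right) + \left(3 + F - -7\right) = \left(F + R\right) + \left(3 + F + 7\right) = \left(F + R\right) + \left(10 + F\right) = 10 + R + 2 F$)
$\frac{5617 + K{\left(5,125 \right)}}{-4716 - 31214} = \frac{5617 + \left(10 + 5 + 2 \cdot 125\right)}{-4716 - 31214} = \frac{5617 + \left(10 + 5 + 250\right)}{-35930} = \left(5617 + 265\right) \left(- \frac{1}{35930}\right) = 5882 \left(- \frac{1}{35930}\right) = - \frac{2941}{17965}$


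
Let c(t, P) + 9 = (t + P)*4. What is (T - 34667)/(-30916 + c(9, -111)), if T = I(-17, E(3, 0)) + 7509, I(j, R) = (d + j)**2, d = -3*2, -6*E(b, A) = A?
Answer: 26629/31333 ≈ 0.84987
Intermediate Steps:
E(b, A) = -A/6
d = -6
I(j, R) = (-6 + j)**2
c(t, P) = -9 + 4*P + 4*t (c(t, P) = -9 + (t + P)*4 = -9 + (P + t)*4 = -9 + (4*P + 4*t) = -9 + 4*P + 4*t)
T = 8038 (T = (-6 - 17)**2 + 7509 = (-23)**2 + 7509 = 529 + 7509 = 8038)
(T - 34667)/(-30916 + c(9, -111)) = (8038 - 34667)/(-30916 + (-9 + 4*(-111) + 4*9)) = -26629/(-30916 + (-9 - 444 + 36)) = -26629/(-30916 - 417) = -26629/(-31333) = -26629*(-1/31333) = 26629/31333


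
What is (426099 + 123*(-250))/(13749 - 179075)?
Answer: -395349/165326 ≈ -2.3913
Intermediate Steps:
(426099 + 123*(-250))/(13749 - 179075) = (426099 - 30750)/(-165326) = 395349*(-1/165326) = -395349/165326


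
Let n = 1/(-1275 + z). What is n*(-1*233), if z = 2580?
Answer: -233/1305 ≈ -0.17854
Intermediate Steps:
n = 1/1305 (n = 1/(-1275 + 2580) = 1/1305 ≈ 0.00076628)
n*(-1*233) = (-1*233)/1305 = (1/1305)*(-233) = -233/1305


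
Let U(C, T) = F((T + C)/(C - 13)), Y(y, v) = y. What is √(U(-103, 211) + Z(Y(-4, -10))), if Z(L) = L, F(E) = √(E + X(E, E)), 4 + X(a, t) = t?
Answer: √(-3364 + 29*I*√4930)/29 ≈ 0.58124 + 2.0827*I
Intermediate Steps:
X(a, t) = -4 + t
F(E) = √(-4 + 2*E) (F(E) = √(E + (-4 + E)) = √(-4 + 2*E))
U(C, T) = √(-4 + 2*(C + T)/(-13 + C)) (U(C, T) = √(-4 + 2*((T + C)/(C - 13))) = √(-4 + 2*((C + T)/(-13 + C))) = √(-4 + 2*(C + T)/(-13 + C)))
√(U(-103, 211) + Z(Y(-4, -10))) = √(√2*√((26 + 211 - 1*(-103))/(-13 - 103)) - 4) = √(√2*√((26 + 211 + 103)/(-116)) - 4) = √(√2*√(-1/116*340) - 4) = √(√2*√(-85/29) - 4) = √(√2*(I*√2465/29) - 4) = √(I*√4930/29 - 4) = √(-4 + I*√4930/29)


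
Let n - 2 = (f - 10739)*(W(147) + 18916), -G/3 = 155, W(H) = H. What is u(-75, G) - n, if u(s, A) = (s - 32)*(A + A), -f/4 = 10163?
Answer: 979766141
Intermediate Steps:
G = -465 (G = -3*155 = -465)
f = -40652 (f = -4*10163 = -40652)
u(s, A) = 2*A*(-32 + s) (u(s, A) = (-32 + s)*(2*A) = 2*A*(-32 + s))
n = -979666631 (n = 2 + (-40652 - 10739)*(147 + 18916) = 2 - 51391*19063 = 2 - 979666633 = -979666631)
u(-75, G) - n = 2*(-465)*(-32 - 75) - 1*(-979666631) = 2*(-465)*(-107) + 979666631 = 99510 + 979666631 = 979766141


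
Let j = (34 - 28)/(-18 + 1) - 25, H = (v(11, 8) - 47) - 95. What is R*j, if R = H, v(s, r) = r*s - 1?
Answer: 23705/17 ≈ 1394.4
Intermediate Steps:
v(s, r) = -1 + r*s
H = -55 (H = ((-1 + 8*11) - 47) - 95 = ((-1 + 88) - 47) - 95 = (87 - 47) - 95 = 40 - 95 = -55)
R = -55
j = -431/17 (j = 6/(-17) - 25 = 6*(-1/17) - 25 = -6/17 - 25 = -431/17 ≈ -25.353)
R*j = -55*(-431/17) = 23705/17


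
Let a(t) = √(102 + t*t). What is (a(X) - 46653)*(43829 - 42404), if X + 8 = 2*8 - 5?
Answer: -66480525 + 1425*√111 ≈ -6.6466e+7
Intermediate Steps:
X = 3 (X = -8 + (2*8 - 5) = -8 + (16 - 5) = -8 + 11 = 3)
a(t) = √(102 + t²)
(a(X) - 46653)*(43829 - 42404) = (√(102 + 3²) - 46653)*(43829 - 42404) = (√(102 + 9) - 46653)*1425 = (√111 - 46653)*1425 = (-46653 + √111)*1425 = -66480525 + 1425*√111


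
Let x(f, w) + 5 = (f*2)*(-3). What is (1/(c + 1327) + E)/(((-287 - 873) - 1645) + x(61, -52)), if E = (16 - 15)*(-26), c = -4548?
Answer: 83747/10229896 ≈ 0.0081865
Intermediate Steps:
x(f, w) = -5 - 6*f (x(f, w) = -5 + (f*2)*(-3) = -5 + (2*f)*(-3) = -5 - 6*f)
E = -26 (E = 1*(-26) = -26)
(1/(c + 1327) + E)/(((-287 - 873) - 1645) + x(61, -52)) = (1/(-4548 + 1327) - 26)/(((-287 - 873) - 1645) + (-5 - 6*61)) = (1/(-3221) - 26)/((-1160 - 1645) + (-5 - 366)) = (-1/3221 - 26)/(-2805 - 371) = -83747/3221/(-3176) = -83747/3221*(-1/3176) = 83747/10229896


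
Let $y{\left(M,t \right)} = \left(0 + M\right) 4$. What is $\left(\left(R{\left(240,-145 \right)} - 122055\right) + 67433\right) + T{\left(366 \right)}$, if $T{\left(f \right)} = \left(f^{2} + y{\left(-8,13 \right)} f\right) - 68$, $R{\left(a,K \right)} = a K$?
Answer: $32754$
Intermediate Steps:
$y{\left(M,t \right)} = 4 M$ ($y{\left(M,t \right)} = M 4 = 4 M$)
$R{\left(a,K \right)} = K a$
$T{\left(f \right)} = -68 + f^{2} - 32 f$ ($T{\left(f \right)} = \left(f^{2} + 4 \left(-8\right) f\right) - 68 = \left(f^{2} - 32 f\right) - 68 = -68 + f^{2} - 32 f$)
$\left(\left(R{\left(240,-145 \right)} - 122055\right) + 67433\right) + T{\left(366 \right)} = \left(\left(\left(-145\right) 240 - 122055\right) + 67433\right) - \left(11780 - 133956\right) = \left(\left(-34800 - 122055\right) + 67433\right) - -122176 = \left(-156855 + 67433\right) + 122176 = -89422 + 122176 = 32754$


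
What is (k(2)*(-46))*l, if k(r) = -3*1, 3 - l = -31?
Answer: 4692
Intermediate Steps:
l = 34 (l = 3 - 1*(-31) = 3 + 31 = 34)
k(r) = -3
(k(2)*(-46))*l = -3*(-46)*34 = 138*34 = 4692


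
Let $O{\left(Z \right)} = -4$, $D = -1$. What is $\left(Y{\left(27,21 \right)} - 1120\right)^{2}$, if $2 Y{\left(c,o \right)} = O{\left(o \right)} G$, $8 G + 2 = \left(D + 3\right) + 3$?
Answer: $\frac{20097289}{16} \approx 1.2561 \cdot 10^{6}$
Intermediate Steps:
$G = \frac{3}{8}$ ($G = - \frac{1}{4} + \frac{\left(-1 + 3\right) + 3}{8} = - \frac{1}{4} + \frac{2 + 3}{8} = - \frac{1}{4} + \frac{1}{8} \cdot 5 = - \frac{1}{4} + \frac{5}{8} = \frac{3}{8} \approx 0.375$)
$Y{\left(c,o \right)} = - \frac{3}{4}$ ($Y{\left(c,o \right)} = \frac{\left(-4\right) \frac{3}{8}}{2} = \frac{1}{2} \left(- \frac{3}{2}\right) = - \frac{3}{4}$)
$\left(Y{\left(27,21 \right)} - 1120\right)^{2} = \left(- \frac{3}{4} - 1120\right)^{2} = \left(- \frac{4483}{4}\right)^{2} = \frac{20097289}{16}$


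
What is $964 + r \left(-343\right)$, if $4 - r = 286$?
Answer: $97690$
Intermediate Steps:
$r = -282$ ($r = 4 - 286 = -282$)
$964 + r \left(-343\right) = 964 - -96726 = 964 + 96726 = 97690$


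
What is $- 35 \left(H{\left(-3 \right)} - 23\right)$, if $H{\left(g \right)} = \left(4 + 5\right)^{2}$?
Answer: $-2030$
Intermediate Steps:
$H{\left(g \right)} = 81$ ($H{\left(g \right)} = 9^{2} = 81$)
$- 35 \left(H{\left(-3 \right)} - 23\right) = - 35 \left(81 - 23\right) = \left(-35\right) 58 = -2030$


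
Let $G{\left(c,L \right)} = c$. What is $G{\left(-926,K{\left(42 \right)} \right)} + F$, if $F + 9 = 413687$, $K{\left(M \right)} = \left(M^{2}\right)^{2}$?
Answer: $412752$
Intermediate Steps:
$K{\left(M \right)} = M^{4}$
$F = 413678$ ($F = -9 + 413687 = 413678$)
$G{\left(-926,K{\left(42 \right)} \right)} + F = -926 + 413678 = 412752$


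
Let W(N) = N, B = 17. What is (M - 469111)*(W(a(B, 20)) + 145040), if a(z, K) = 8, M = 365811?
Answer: -14983458400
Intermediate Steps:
(M - 469111)*(W(a(B, 20)) + 145040) = (365811 - 469111)*(8 + 145040) = -103300*145048 = -14983458400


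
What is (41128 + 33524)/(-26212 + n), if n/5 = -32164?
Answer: -6221/15586 ≈ -0.39914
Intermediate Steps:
n = -160820 (n = 5*(-32164) = -160820)
(41128 + 33524)/(-26212 + n) = (41128 + 33524)/(-26212 - 160820) = 74652/(-187032) = 74652*(-1/187032) = -6221/15586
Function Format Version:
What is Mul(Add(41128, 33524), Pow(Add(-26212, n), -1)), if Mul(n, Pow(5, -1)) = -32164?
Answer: Rational(-6221, 15586) ≈ -0.39914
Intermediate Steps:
n = -160820 (n = Mul(5, -32164) = -160820)
Mul(Add(41128, 33524), Pow(Add(-26212, n), -1)) = Mul(Add(41128, 33524), Pow(Add(-26212, -160820), -1)) = Mul(74652, Pow(-187032, -1)) = Mul(74652, Rational(-1, 187032)) = Rational(-6221, 15586)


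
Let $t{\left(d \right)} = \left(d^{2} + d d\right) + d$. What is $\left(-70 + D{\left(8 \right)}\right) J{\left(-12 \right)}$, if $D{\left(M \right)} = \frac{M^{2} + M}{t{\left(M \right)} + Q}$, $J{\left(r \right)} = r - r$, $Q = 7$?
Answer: $0$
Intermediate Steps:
$J{\left(r \right)} = 0$
$t{\left(d \right)} = d + 2 d^{2}$ ($t{\left(d \right)} = \left(d^{2} + d^{2}\right) + d = 2 d^{2} + d = d + 2 d^{2}$)
$D{\left(M \right)} = \frac{M + M^{2}}{7 + M \left(1 + 2 M\right)}$ ($D{\left(M \right)} = \frac{M^{2} + M}{M \left(1 + 2 M\right) + 7} = \frac{M + M^{2}}{7 + M \left(1 + 2 M\right)}$)
$\left(-70 + D{\left(8 \right)}\right) J{\left(-12 \right)} = \left(-70 + \frac{8 \left(1 + 8\right)}{7 + 8 \left(1 + 2 \cdot 8\right)}\right) 0 = \left(-70 + 8 \frac{1}{7 + 8 \left(1 + 16\right)} 9\right) 0 = \left(-70 + 8 \frac{1}{7 + 8 \cdot 17} \cdot 9\right) 0 = \left(-70 + 8 \frac{1}{7 + 136} \cdot 9\right) 0 = \left(-70 + 8 \cdot \frac{1}{143} \cdot 9\right) 0 = \left(-70 + \frac{72}{143}\right) 0 = \left(- \frac{9938}{143}\right) 0 = 0$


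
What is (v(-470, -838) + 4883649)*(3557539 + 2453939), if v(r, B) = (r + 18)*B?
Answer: 31634952114150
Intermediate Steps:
v(r, B) = B*(18 + r) (v(r, B) = (18 + r)*B = B*(18 + r))
(v(-470, -838) + 4883649)*(3557539 + 2453939) = (-838*(18 - 470) + 4883649)*(3557539 + 2453939) = (-838*(-452) + 4883649)*6011478 = (378776 + 4883649)*6011478 = 5262425*6011478 = 31634952114150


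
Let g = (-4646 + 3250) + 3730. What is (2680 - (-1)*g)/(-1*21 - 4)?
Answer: -5014/25 ≈ -200.56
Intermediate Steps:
g = 2334 (g = -1396 + 3730 = 2334)
(2680 - (-1)*g)/(-1*21 - 4) = (2680 - (-1)*2334)/(-1*21 - 4) = (2680 - 1*(-2334))/(-21 - 4) = (2680 + 2334)/(-25) = -1/25*5014 = -5014/25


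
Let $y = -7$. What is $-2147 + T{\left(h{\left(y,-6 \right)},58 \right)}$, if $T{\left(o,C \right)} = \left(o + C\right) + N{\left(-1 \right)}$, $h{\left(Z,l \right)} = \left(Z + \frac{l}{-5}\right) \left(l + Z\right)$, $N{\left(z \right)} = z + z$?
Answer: $- \frac{10078}{5} \approx -2015.6$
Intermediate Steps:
$N{\left(z \right)} = 2 z$
$h{\left(Z,l \right)} = \left(Z + l\right) \left(Z - \frac{l}{5}\right)$ ($h{\left(Z,l \right)} = \left(Z + l \left(- \frac{1}{5}\right)\right) \left(Z + l\right) = \left(Z - \frac{l}{5}\right) \left(Z + l\right) = \left(Z + l\right) \left(Z - \frac{l}{5}\right)$)
$T{\left(o,C \right)} = -2 + C + o$ ($T{\left(o,C \right)} = \left(o + C\right) + 2 \left(-1\right) = \left(C + o\right) - 2 = -2 + C + o$)
$-2147 + T{\left(h{\left(y,-6 \right)},58 \right)} = -2147 + \left(-2 + 58 + \left(\left(-7\right)^{2} - \frac{\left(-6\right)^{2}}{5} + \frac{4}{5} \left(-7\right) \left(-6\right)\right)\right) = -2147 + \left(-2 + 58 + \left(49 - \frac{36}{5} + \frac{168}{5}\right)\right) = -2147 + \left(-2 + 58 + \frac{377}{5}\right) = -2147 + \frac{657}{5} = - \frac{10078}{5}$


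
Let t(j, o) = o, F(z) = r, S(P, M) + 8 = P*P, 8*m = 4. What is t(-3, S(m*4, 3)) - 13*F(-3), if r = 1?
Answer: -17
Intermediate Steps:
m = ½ (m = (⅛)*4 = ½ ≈ 0.50000)
S(P, M) = -8 + P² (S(P, M) = -8 + P*P = -8 + P²)
F(z) = 1
t(-3, S(m*4, 3)) - 13*F(-3) = (-8 + ((½)*4)²) - 13*1 = (-8 + 2²) - 13 = (-8 + 4) - 13 = -4 - 13 = -17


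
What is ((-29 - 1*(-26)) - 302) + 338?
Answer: 33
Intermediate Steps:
((-29 - 1*(-26)) - 302) + 338 = ((-29 + 26) - 302) + 338 = (-3 - 302) + 338 = -305 + 338 = 33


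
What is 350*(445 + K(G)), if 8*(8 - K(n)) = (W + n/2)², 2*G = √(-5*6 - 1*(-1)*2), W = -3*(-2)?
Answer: 2512825/16 - 525*I*√7/2 ≈ 1.5705e+5 - 694.51*I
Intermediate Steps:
W = 6
G = I*√7 (G = √(-5*6 - 1*(-1)*2)/2 = √(-30 + 1*2)/2 = √(-30 + 2)/2 = √(-28)/2 = (2*I*√7)/2 = I*√7 ≈ 2.6458*I)
K(n) = 8 - (6 + n/2)²/8
350*(445 + K(G)) = 350*(445 + (8 - (12 + I*√7)²/32)) = 350*(453 - (12 + I*√7)²/32) = 158550 - 175*(12 + I*√7)²/16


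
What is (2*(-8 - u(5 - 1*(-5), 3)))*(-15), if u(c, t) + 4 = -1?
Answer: 90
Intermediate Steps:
u(c, t) = -5 (u(c, t) = -4 - 1 = -5)
(2*(-8 - u(5 - 1*(-5), 3)))*(-15) = (2*(-8 - 1*(-5)))*(-15) = (2*(-8 + 5))*(-15) = (2*(-3))*(-15) = -6*(-15) = 90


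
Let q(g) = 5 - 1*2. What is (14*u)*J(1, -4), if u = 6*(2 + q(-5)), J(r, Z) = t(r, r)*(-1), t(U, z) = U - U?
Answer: 0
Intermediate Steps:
t(U, z) = 0
q(g) = 3 (q(g) = 5 - 2 = 3)
J(r, Z) = 0 (J(r, Z) = 0*(-1) = 0)
u = 30 (u = 6*(2 + 3) = 6*5 = 30)
(14*u)*J(1, -4) = (14*30)*0 = 420*0 = 0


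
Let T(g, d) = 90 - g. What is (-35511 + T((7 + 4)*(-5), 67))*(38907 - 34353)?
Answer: -161056764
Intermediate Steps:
(-35511 + T((7 + 4)*(-5), 67))*(38907 - 34353) = (-35511 + (90 - (7 + 4)*(-5)))*(38907 - 34353) = (-35511 + (90 - 11*(-5)))*4554 = (-35511 + (90 - 1*(-55)))*4554 = (-35511 + (90 + 55))*4554 = (-35511 + 145)*4554 = -35366*4554 = -161056764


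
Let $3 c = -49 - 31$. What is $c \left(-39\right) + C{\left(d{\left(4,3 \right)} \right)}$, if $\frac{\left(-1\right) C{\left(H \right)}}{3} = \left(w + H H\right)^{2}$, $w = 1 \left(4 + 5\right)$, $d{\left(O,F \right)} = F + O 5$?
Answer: $-867292$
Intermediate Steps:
$d{\left(O,F \right)} = F + 5 O$
$w = 9$ ($w = 1 \cdot 9 = 9$)
$c = - \frac{80}{3}$ ($c = \frac{-49 - 31}{3} = \frac{1}{3} \left(-80\right) = - \frac{80}{3} \approx -26.667$)
$C{\left(H \right)} = - 3 \left(9 + H^{2}\right)^{2}$ ($C{\left(H \right)} = - 3 \left(9 + H H\right)^{2} = - 3 \left(9 + H^{2}\right)^{2}$)
$c \left(-39\right) + C{\left(d{\left(4,3 \right)} \right)} = \left(- \frac{80}{3}\right) \left(-39\right) - 3 \left(9 + \left(3 + 5 \cdot 4\right)^{2}\right)^{2} = 1040 - 3 \left(9 + \left(3 + 20\right)^{2}\right)^{2} = 1040 - 3 \left(9 + 23^{2}\right)^{2} = 1040 - 3 \left(9 + 529\right)^{2} = 1040 - 3 \cdot 538^{2} = 1040 - 868332 = -867292$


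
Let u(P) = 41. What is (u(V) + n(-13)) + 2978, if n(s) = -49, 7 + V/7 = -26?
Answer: 2970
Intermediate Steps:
V = -231 (V = -49 + 7*(-26) = -49 - 182 = -231)
(u(V) + n(-13)) + 2978 = (41 - 49) + 2978 = -8 + 2978 = 2970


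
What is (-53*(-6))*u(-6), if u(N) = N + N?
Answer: -3816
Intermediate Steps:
u(N) = 2*N
(-53*(-6))*u(-6) = (-53*(-6))*(2*(-6)) = 318*(-12) = -3816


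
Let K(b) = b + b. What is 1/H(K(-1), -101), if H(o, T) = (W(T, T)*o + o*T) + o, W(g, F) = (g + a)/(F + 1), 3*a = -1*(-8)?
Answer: 30/5941 ≈ 0.0050497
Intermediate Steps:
a = 8/3 (a = (-1*(-8))/3 = (⅓)*8 = 8/3 ≈ 2.6667)
K(b) = 2*b
W(g, F) = (8/3 + g)/(1 + F) (W(g, F) = (g + 8/3)/(F + 1) = (8/3 + g)/(1 + F))
H(o, T) = o + T*o + o*(8/3 + T)/(1 + T) (H(o, T) = (((8/3 + T)/(1 + T))*o + o*T) + o = (o*(8/3 + T)/(1 + T) + T*o) + o = (T*o + o*(8/3 + T)/(1 + T)) + o = o + T*o + o*(8/3 + T)/(1 + T))
1/H(K(-1), -101) = 1/((2*(-1))*(11 + 3*(-101)² + 9*(-101))/(3*(1 - 101))) = 1/((⅓)*(-2)*(11 + 3*10201 - 909)/(-100)) = 1/((⅓)*(-2)*(-1/100)*(11 + 30603 - 909)) = 1/((⅓)*(-2)*(-1/100)*29705) = 1/(5941/30) = 30/5941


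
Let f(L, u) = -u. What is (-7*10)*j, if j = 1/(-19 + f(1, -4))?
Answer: 14/3 ≈ 4.6667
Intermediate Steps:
j = -1/15 (j = 1/(-19 - 1*(-4)) = 1/(-19 + 4) = 1/(-15) = -1/15 ≈ -0.066667)
(-7*10)*j = -7*10*(-1/15) = -70*(-1/15) = 14/3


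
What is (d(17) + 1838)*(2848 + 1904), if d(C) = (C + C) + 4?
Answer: 8914752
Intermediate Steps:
d(C) = 4 + 2*C (d(C) = 2*C + 4 = 4 + 2*C)
(d(17) + 1838)*(2848 + 1904) = ((4 + 2*17) + 1838)*(2848 + 1904) = ((4 + 34) + 1838)*4752 = (38 + 1838)*4752 = 1876*4752 = 8914752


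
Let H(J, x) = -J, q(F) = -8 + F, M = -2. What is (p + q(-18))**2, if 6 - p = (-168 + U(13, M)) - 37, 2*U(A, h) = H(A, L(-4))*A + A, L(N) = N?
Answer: 69169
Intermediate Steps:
U(A, h) = A/2 - A**2/2 (U(A, h) = ((-A)*A + A)/2 = (-A**2 + A)/2 = (A - A**2)/2 = A/2 - A**2/2)
p = 289 (p = 6 - ((-168 + (1/2)*13*(1 - 1*13)) - 37) = 6 - ((-168 + (1/2)*13*(1 - 13)) - 37) = 6 - ((-168 + (1/2)*13*(-12)) - 37) = 6 - ((-168 - 78) - 37) = 6 - (-246 - 37) = 6 - 1*(-283) = 6 + 283 = 289)
(p + q(-18))**2 = (289 + (-8 - 18))**2 = (289 - 26)**2 = 263**2 = 69169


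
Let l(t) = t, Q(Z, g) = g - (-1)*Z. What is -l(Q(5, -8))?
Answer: 3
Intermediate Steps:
Q(Z, g) = Z + g (Q(Z, g) = g + Z = Z + g)
-l(Q(5, -8)) = -(5 - 8) = -1*(-3) = 3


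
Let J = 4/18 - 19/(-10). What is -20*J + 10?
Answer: -292/9 ≈ -32.444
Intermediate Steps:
J = 191/90 (J = 4*(1/18) - 19*(-⅒) = 2/9 + 19/10 = 191/90 ≈ 2.1222)
-20*J + 10 = -20*191/90 + 10 = -382/9 + 10 = -292/9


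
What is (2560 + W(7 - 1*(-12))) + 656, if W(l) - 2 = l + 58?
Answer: 3295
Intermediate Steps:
W(l) = 60 + l (W(l) = 2 + (l + 58) = 2 + (58 + l) = 60 + l)
(2560 + W(7 - 1*(-12))) + 656 = (2560 + (60 + (7 - 1*(-12)))) + 656 = (2560 + (60 + (7 + 12))) + 656 = (2560 + (60 + 19)) + 656 = (2560 + 79) + 656 = 2639 + 656 = 3295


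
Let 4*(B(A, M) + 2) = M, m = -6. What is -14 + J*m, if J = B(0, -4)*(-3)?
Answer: -68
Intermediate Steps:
B(A, M) = -2 + M/4
J = 9 (J = (-2 + (¼)*(-4))*(-3) = (-2 - 1)*(-3) = -3*(-3) = 9)
-14 + J*m = -14 + 9*(-6) = -14 - 54 = -68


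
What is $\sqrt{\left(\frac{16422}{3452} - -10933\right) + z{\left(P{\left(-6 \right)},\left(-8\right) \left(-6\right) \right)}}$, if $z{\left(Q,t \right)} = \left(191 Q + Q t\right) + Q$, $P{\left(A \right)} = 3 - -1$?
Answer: $\frac{\sqrt{35444323054}}{1726} \approx 109.08$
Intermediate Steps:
$P{\left(A \right)} = 4$ ($P{\left(A \right)} = 3 + 1 = 4$)
$z{\left(Q,t \right)} = 192 Q + Q t$
$\sqrt{\left(\frac{16422}{3452} - -10933\right) + z{\left(P{\left(-6 \right)},\left(-8\right) \left(-6\right) \right)}} = \sqrt{\left(\frac{16422}{3452} - -10933\right) + 4 \left(192 - -48\right)} = \sqrt{\left(16422 \cdot \frac{1}{3452} + 10933\right) + 4 \left(192 + 48\right)} = \sqrt{\left(\frac{8211}{1726} + 10933\right) + 4 \cdot 240} = \sqrt{\frac{18878569}{1726} + 960} = \sqrt{\frac{20535529}{1726}} = \frac{\sqrt{35444323054}}{1726}$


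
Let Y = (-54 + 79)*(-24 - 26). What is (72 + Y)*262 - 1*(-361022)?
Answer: 52386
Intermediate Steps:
Y = -1250 (Y = 25*(-50) = -1250)
(72 + Y)*262 - 1*(-361022) = (72 - 1250)*262 - 1*(-361022) = -1178*262 + 361022 = -308636 + 361022 = 52386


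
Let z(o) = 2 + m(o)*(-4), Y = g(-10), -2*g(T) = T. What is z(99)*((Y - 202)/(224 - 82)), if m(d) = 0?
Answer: -197/71 ≈ -2.7746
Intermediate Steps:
g(T) = -T/2
Y = 5 (Y = -½*(-10) = 5)
z(o) = 2 (z(o) = 2 + 0*(-4) = 2 + 0 = 2)
z(99)*((Y - 202)/(224 - 82)) = 2*((5 - 202)/(224 - 82)) = 2*(-197/142) = -197/71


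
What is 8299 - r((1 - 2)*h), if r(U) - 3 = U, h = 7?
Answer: 8303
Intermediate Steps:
r(U) = 3 + U
8299 - r((1 - 2)*h) = 8299 - (3 + (1 - 2)*7) = 8299 - (3 - 1*7) = 8299 - (3 - 7) = 8299 - 1*(-4) = 8299 + 4 = 8303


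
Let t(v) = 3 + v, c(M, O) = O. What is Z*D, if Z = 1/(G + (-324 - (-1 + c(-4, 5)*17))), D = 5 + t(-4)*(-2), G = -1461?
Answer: -1/267 ≈ -0.0037453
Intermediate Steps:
D = 7 (D = 5 + (3 - 4)*(-2) = 5 - 1*(-2) = 5 + 2 = 7)
Z = -1/1869 (Z = 1/(-1461 + (-324 - (-1 + 5*17))) = 1/(-1461 + (-324 - (-1 + 85))) = 1/(-1461 + (-324 - 1*84)) = 1/(-1461 + (-324 - 84)) = 1/(-1461 - 408) = 1/(-1869) = -1/1869 ≈ -0.00053505)
Z*D = -1/1869*7 = -1/267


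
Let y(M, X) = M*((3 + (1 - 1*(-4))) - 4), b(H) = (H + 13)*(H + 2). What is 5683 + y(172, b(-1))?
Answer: 6371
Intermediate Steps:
b(H) = (2 + H)*(13 + H) (b(H) = (13 + H)*(2 + H) = (2 + H)*(13 + H))
y(M, X) = 4*M (y(M, X) = M*((3 + (1 + 4)) - 4) = M*((3 + 5) - 4) = M*(8 - 4) = M*4 = 4*M)
5683 + y(172, b(-1)) = 5683 + 4*172 = 5683 + 688 = 6371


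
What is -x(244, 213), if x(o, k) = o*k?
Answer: -51972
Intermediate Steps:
x(o, k) = k*o
-x(244, 213) = -213*244 = -1*51972 = -51972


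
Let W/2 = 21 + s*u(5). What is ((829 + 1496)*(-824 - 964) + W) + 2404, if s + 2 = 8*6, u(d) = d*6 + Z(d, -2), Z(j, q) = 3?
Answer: -4151618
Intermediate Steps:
u(d) = 3 + 6*d (u(d) = d*6 + 3 = 6*d + 3 = 3 + 6*d)
s = 46 (s = -2 + 8*6 = -2 + 48 = 46)
W = 3078 (W = 2*(21 + 46*(3 + 6*5)) = 2*(21 + 46*(3 + 30)) = 2*(21 + 46*33) = 2*(21 + 1518) = 2*1539 = 3078)
((829 + 1496)*(-824 - 964) + W) + 2404 = ((829 + 1496)*(-824 - 964) + 3078) + 2404 = (2325*(-1788) + 3078) + 2404 = (-4157100 + 3078) + 2404 = -4154022 + 2404 = -4151618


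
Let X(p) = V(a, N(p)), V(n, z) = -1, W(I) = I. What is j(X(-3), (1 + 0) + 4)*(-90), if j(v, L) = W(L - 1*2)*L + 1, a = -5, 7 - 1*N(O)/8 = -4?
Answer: -1440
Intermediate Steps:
N(O) = 88 (N(O) = 56 - 8*(-4) = 56 + 32 = 88)
X(p) = -1
j(v, L) = 1 + L*(-2 + L) (j(v, L) = (L - 1*2)*L + 1 = (L - 2)*L + 1 = (-2 + L)*L + 1 = L*(-2 + L) + 1 = 1 + L*(-2 + L))
j(X(-3), (1 + 0) + 4)*(-90) = (1 + ((1 + 0) + 4)*(-2 + ((1 + 0) + 4)))*(-90) = (1 + (1 + 4)*(-2 + (1 + 4)))*(-90) = (1 + 5*(-2 + 5))*(-90) = (1 + 5*3)*(-90) = (1 + 15)*(-90) = 16*(-90) = -1440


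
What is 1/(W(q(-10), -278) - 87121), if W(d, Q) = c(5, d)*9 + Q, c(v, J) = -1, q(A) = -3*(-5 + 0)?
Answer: -1/87408 ≈ -1.1441e-5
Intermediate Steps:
q(A) = 15 (q(A) = -3*(-5) = 15)
W(d, Q) = -9 + Q (W(d, Q) = -1*9 + Q = -9 + Q)
1/(W(q(-10), -278) - 87121) = 1/((-9 - 278) - 87121) = 1/(-287 - 87121) = 1/(-87408) = -1/87408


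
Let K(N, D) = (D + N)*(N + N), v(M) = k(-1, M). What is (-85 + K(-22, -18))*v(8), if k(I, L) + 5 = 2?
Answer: -5025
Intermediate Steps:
k(I, L) = -3 (k(I, L) = -5 + 2 = -3)
v(M) = -3
K(N, D) = 2*N*(D + N) (K(N, D) = (D + N)*(2*N) = 2*N*(D + N))
(-85 + K(-22, -18))*v(8) = (-85 + 2*(-22)*(-18 - 22))*(-3) = (-85 + 2*(-22)*(-40))*(-3) = (-85 + 1760)*(-3) = 1675*(-3) = -5025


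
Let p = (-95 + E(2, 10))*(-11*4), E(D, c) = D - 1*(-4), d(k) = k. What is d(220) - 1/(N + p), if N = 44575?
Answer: 10668019/48491 ≈ 220.00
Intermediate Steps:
E(D, c) = 4 + D (E(D, c) = D + 4 = 4 + D)
p = 3916 (p = (-95 + (4 + 2))*(-11*4) = (-95 + 6)*(-44) = -89*(-44) = 3916)
d(220) - 1/(N + p) = 220 - 1/(44575 + 3916) = 220 - 1/48491 = 10668019/48491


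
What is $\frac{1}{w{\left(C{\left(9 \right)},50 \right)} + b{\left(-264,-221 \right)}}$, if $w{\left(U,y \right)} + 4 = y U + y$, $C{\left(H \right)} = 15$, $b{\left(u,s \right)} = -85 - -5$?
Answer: $\frac{1}{716} \approx 0.0013966$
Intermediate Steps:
$b{\left(u,s \right)} = -80$ ($b{\left(u,s \right)} = -85 + 5 = -80$)
$w{\left(U,y \right)} = -4 + y + U y$ ($w{\left(U,y \right)} = -4 + \left(y U + y\right) = -4 + \left(U y + y\right) = -4 + \left(y + U y\right) = -4 + y + U y$)
$\frac{1}{w{\left(C{\left(9 \right)},50 \right)} + b{\left(-264,-221 \right)}} = \frac{1}{\left(-4 + 50 + 15 \cdot 50\right) - 80} = \frac{1}{\left(-4 + 50 + 750\right) - 80} = \frac{1}{796 - 80} = \frac{1}{716}$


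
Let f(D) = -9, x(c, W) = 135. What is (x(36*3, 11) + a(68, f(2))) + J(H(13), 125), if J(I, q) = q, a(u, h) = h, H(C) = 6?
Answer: 251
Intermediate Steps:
(x(36*3, 11) + a(68, f(2))) + J(H(13), 125) = (135 - 9) + 125 = 126 + 125 = 251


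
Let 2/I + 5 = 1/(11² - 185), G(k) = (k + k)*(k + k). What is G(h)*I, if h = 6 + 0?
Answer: -6144/107 ≈ -57.421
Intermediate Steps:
h = 6
G(k) = 4*k² (G(k) = (2*k)*(2*k) = 4*k²)
I = -128/321 (I = 2/(-5 + 1/(11² - 185)) = 2/(-5 + 1/(121 - 185)) = 2/(-5 + 1/(-64)) = 2/(-5 - 1/64) = 2/(-321/64) = 2*(-64/321) = -128/321 ≈ -0.39875)
G(h)*I = (4*6²)*(-128/321) = (4*36)*(-128/321) = 144*(-128/321) = -6144/107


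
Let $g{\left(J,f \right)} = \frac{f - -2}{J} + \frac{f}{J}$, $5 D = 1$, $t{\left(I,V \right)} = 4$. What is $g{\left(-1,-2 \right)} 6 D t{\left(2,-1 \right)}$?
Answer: $\frac{48}{5} \approx 9.6$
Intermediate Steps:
$D = \frac{1}{5}$ ($D = \frac{1}{5} \cdot 1 = \frac{1}{5} \approx 0.2$)
$g{\left(J,f \right)} = \frac{f}{J} + \frac{2 + f}{J}$ ($g{\left(J,f \right)} = \frac{f + 2}{J} + \frac{f}{J} = \frac{2 + f}{J} + \frac{f}{J} = \frac{f}{J} + \frac{2 + f}{J}$)
$g{\left(-1,-2 \right)} 6 D t{\left(2,-1 \right)} = \frac{2 \left(1 - 2\right)}{-1} \cdot 6 \cdot \frac{1}{5} \cdot 4 = 2 \left(-1\right) \left(-1\right) 6 \cdot \frac{1}{5} \cdot 4 = 2 \cdot 6 \cdot \frac{1}{5} \cdot 4 = 12 \cdot \frac{1}{5} \cdot 4 = \frac{12}{5} \cdot 4 = \frac{48}{5}$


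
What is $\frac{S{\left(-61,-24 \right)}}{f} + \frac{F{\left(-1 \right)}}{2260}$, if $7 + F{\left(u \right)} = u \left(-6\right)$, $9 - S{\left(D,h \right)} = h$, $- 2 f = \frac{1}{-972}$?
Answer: $\frac{144983519}{2260} \approx 64152.0$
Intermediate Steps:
$f = \frac{1}{1944}$ ($f = - \frac{1}{2 \left(-972\right)} = \left(- \frac{1}{2}\right) \left(- \frac{1}{972}\right) = \frac{1}{1944} \approx 0.0005144$)
$S{\left(D,h \right)} = 9 - h$
$F{\left(u \right)} = -7 - 6 u$ ($F{\left(u \right)} = -7 + u \left(-6\right) = -7 - 6 u$)
$\frac{S{\left(-61,-24 \right)}}{f} + \frac{F{\left(-1 \right)}}{2260} = \left(9 - -24\right) \frac{1}{\frac{1}{1944}} + \frac{-7 - -6}{2260} = \left(9 + 24\right) 1944 + \left(-7 + 6\right) \frac{1}{2260} = 33 \cdot 1944 - \frac{1}{2260} = 64152 - \frac{1}{2260} = \frac{144983519}{2260}$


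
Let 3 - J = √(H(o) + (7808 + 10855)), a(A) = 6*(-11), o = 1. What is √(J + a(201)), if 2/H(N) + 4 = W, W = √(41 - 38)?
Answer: I*√(63 + √(18663 - 2/(4 - √3))) ≈ 14.128*I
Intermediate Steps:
W = √3 ≈ 1.7320
H(N) = 2/(-4 + √3)
a(A) = -66
J = 3 - √(242611/13 - 2*√3/13) (J = 3 - √((-8/13 - 2*√3/13) + (7808 + 10855)) = 3 - √((-8/13 - 2*√3/13) + 18663) = 3 - √(242611/13 - 2*√3/13) ≈ -133.61)
√(J + a(201)) = √((3 - √(74650 - 18663*√3)/√(4 - √3)) - 66) = √(-63 - √(74650 - 18663*√3)/√(4 - √3))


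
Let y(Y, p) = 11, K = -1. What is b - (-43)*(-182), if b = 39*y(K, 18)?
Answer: -7397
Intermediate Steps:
b = 429 (b = 39*11 = 429)
b - (-43)*(-182) = 429 - (-43)*(-182) = 429 - 1*7826 = 429 - 7826 = -7397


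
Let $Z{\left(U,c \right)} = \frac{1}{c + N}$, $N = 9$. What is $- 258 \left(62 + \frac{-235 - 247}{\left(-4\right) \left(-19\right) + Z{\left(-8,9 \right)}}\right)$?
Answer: $- \frac{19660116}{1369} \approx -14361.0$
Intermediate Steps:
$Z{\left(U,c \right)} = \frac{1}{9 + c}$ ($Z{\left(U,c \right)} = \frac{1}{c + 9} = \frac{1}{9 + c}$)
$- 258 \left(62 + \frac{-235 - 247}{\left(-4\right) \left(-19\right) + Z{\left(-8,9 \right)}}\right) = - 258 \left(62 + \frac{-235 - 247}{\left(-4\right) \left(-19\right) + \frac{1}{9 + 9}}\right) = - 258 \left(62 - \frac{482}{76 + \frac{1}{18}}\right) = - 258 \left(62 - \frac{482}{\frac{1369}{18}}\right) = - 258 \left(62 - \frac{8676}{1369}\right) = \left(-258\right) \frac{76202}{1369} = - \frac{19660116}{1369}$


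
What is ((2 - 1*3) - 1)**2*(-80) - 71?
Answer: -391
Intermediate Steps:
((2 - 1*3) - 1)**2*(-80) - 71 = ((2 - 3) - 1)**2*(-80) - 71 = (-1 - 1)**2*(-80) - 71 = (-2)**2*(-80) - 71 = 4*(-80) - 71 = -320 - 71 = -391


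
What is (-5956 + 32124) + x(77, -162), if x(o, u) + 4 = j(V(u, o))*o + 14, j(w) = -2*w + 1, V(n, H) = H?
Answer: 14397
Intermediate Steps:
j(w) = 1 - 2*w
x(o, u) = 10 + o*(1 - 2*o) (x(o, u) = -4 + ((1 - 2*o)*o + 14) = -4 + (o*(1 - 2*o) + 14) = -4 + (14 + o*(1 - 2*o)) = 10 + o*(1 - 2*o))
(-5956 + 32124) + x(77, -162) = (-5956 + 32124) + (10 - 1*77*(-1 + 2*77)) = 26168 + (10 - 1*77*(-1 + 154)) = 26168 + (10 - 1*77*153) = 26168 + (10 - 11781) = 26168 - 11771 = 14397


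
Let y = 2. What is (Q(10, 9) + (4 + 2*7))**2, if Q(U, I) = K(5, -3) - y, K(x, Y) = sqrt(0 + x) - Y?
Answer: (19 + sqrt(5))**2 ≈ 450.97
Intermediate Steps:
K(x, Y) = sqrt(x) - Y
Q(U, I) = 1 + sqrt(5) (Q(U, I) = (sqrt(5) - 1*(-3)) - 1*2 = (sqrt(5) + 3) - 2 = (3 + sqrt(5)) - 2 = 1 + sqrt(5))
(Q(10, 9) + (4 + 2*7))**2 = ((1 + sqrt(5)) + (4 + 2*7))**2 = ((1 + sqrt(5)) + (4 + 14))**2 = ((1 + sqrt(5)) + 18)**2 = (19 + sqrt(5))**2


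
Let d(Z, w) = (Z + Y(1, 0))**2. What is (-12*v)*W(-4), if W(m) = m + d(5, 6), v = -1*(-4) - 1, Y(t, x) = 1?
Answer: -1152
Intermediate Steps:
v = 3 (v = 4 - 1 = 3)
d(Z, w) = (1 + Z)**2 (d(Z, w) = (Z + 1)**2 = (1 + Z)**2)
W(m) = 36 + m (W(m) = m + (1 + 5)**2 = m + 6**2 = m + 36 = 36 + m)
(-12*v)*W(-4) = (-12*3)*(36 - 4) = -36*32 = -1152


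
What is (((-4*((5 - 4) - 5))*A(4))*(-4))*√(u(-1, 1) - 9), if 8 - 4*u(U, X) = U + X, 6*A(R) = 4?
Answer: -128*I*√7/3 ≈ -112.89*I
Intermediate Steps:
A(R) = ⅔ (A(R) = (⅙)*4 = ⅔)
u(U, X) = 2 - U/4 - X/4 (u(U, X) = 2 - (U + X)/4 = 2 + (-U/4 - X/4) = 2 - U/4 - X/4)
(((-4*((5 - 4) - 5))*A(4))*(-4))*√(u(-1, 1) - 9) = ((-4*((5 - 4) - 5)*(⅔))*(-4))*√((2 - ¼*(-1) - ¼*1) - 9) = ((-4*(1 - 5)*(⅔))*(-4))*√((2 + ¼ - ¼) - 9) = ((-4*(-4)*(⅔))*(-4))*√(2 - 9) = ((16*(⅔))*(-4))*√(-7) = ((32/3)*(-4))*(I*√7) = -128*I*√7/3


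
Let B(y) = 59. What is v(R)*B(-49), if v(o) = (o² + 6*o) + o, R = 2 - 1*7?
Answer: -590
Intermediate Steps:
R = -5 (R = 2 - 7 = -5)
v(o) = o² + 7*o
v(R)*B(-49) = -5*(7 - 5)*59 = -5*2*59 = -10*59 = -590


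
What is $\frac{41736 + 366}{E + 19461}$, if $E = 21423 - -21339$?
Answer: $\frac{14034}{20741} \approx 0.67663$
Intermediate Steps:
$E = 42762$ ($E = 21423 + 21339 = 42762$)
$\frac{41736 + 366}{E + 19461} = \frac{41736 + 366}{42762 + 19461} = \frac{42102}{62223} = 42102 \cdot \frac{1}{62223} = \frac{14034}{20741}$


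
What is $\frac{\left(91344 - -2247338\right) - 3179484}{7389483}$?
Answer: $- \frac{840802}{7389483} \approx -0.11378$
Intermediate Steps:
$\frac{\left(91344 - -2247338\right) - 3179484}{7389483} = \left(\left(91344 + 2247338\right) - 3179484\right) \frac{1}{7389483} = \left(2338682 - 3179484\right) \frac{1}{7389483} = \left(-840802\right) \frac{1}{7389483} = - \frac{840802}{7389483}$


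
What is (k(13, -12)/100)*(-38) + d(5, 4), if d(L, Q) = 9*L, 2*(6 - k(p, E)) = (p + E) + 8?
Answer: 4443/100 ≈ 44.430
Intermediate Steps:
k(p, E) = 2 - E/2 - p/2 (k(p, E) = 6 - ((p + E) + 8)/2 = 6 - ((E + p) + 8)/2 = 6 - (8 + E + p)/2 = 6 + (-4 - E/2 - p/2) = 2 - E/2 - p/2)
(k(13, -12)/100)*(-38) + d(5, 4) = ((2 - ½*(-12) - ½*13)/100)*(-38) + 9*5 = ((2 + 6 - 13/2)*(1/100))*(-38) + 45 = ((3/2)*(1/100))*(-38) + 45 = (3/200)*(-38) + 45 = -57/100 + 45 = 4443/100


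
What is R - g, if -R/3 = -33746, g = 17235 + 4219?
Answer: 79784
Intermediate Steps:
g = 21454
R = 101238 (R = -3*(-33746) = 101238)
R - g = 101238 - 1*21454 = 101238 - 21454 = 79784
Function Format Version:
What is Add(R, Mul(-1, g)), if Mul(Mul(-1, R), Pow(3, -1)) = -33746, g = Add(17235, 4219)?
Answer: 79784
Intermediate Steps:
g = 21454
R = 101238 (R = Mul(-3, -33746) = 101238)
Add(R, Mul(-1, g)) = Add(101238, Mul(-1, 21454)) = Add(101238, -21454) = 79784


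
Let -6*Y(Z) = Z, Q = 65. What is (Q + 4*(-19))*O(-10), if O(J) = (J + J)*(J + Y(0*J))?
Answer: -2200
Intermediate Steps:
Y(Z) = -Z/6
O(J) = 2*J² (O(J) = (J + J)*(J - 0*J) = (2*J)*(J - ⅙*0) = (2*J)*(J + 0) = (2*J)*J = 2*J²)
(Q + 4*(-19))*O(-10) = (65 + 4*(-19))*(2*(-10)²) = (65 - 76)*(2*100) = -11*200 = -2200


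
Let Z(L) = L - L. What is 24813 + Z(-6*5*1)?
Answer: 24813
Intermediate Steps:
Z(L) = 0
24813 + Z(-6*5*1) = 24813 + 0 = 24813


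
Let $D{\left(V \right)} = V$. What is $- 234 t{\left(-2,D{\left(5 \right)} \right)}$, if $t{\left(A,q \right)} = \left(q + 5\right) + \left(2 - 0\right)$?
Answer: $-2808$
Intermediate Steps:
$t{\left(A,q \right)} = 7 + q$ ($t{\left(A,q \right)} = \left(5 + q\right) + \left(2 + 0\right) = \left(5 + q\right) + 2 = 7 + q$)
$- 234 t{\left(-2,D{\left(5 \right)} \right)} = - 234 \left(7 + 5\right) = \left(-234\right) 12 = -2808$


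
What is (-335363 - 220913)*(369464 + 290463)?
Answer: -367101551852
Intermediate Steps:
(-335363 - 220913)*(369464 + 290463) = -556276*659927 = -367101551852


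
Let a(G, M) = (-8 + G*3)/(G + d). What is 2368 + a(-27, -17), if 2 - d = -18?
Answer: 16665/7 ≈ 2380.7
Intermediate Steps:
d = 20 (d = 2 - 1*(-18) = 2 + 18 = 20)
a(G, M) = (-8 + 3*G)/(20 + G) (a(G, M) = (-8 + G*3)/(G + 20) = (-8 + 3*G)/(20 + G))
2368 + a(-27, -17) = 2368 + (-8 + 3*(-27))/(20 - 27) = 2368 + (-8 - 81)/(-7) = 2368 - ⅐*(-89) = 2368 + 89/7 = 16665/7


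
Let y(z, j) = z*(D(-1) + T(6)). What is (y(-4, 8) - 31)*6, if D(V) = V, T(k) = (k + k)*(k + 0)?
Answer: -1890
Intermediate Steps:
T(k) = 2*k**2 (T(k) = (2*k)*k = 2*k**2)
y(z, j) = 71*z (y(z, j) = z*(-1 + 2*6**2) = z*(-1 + 2*36) = z*(-1 + 72) = z*71 = 71*z)
(y(-4, 8) - 31)*6 = (71*(-4) - 31)*6 = (-284 - 31)*6 = -315*6 = -1890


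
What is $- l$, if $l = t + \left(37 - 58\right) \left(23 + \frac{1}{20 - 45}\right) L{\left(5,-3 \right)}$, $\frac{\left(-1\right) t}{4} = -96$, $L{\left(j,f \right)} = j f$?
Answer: $- \frac{38082}{5} \approx -7616.4$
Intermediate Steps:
$L{\left(j,f \right)} = f j$
$t = 384$ ($t = \left(-4\right) \left(-96\right) = 384$)
$l = \frac{38082}{5}$ ($l = 384 + \left(37 - 58\right) \left(23 + \frac{1}{20 - 45}\right) \left(\left(-3\right) 5\right) = 384 + - 21 \left(23 + \frac{1}{-25}\right) \left(-15\right) = 384 + - 21 \left(23 - \frac{1}{25}\right) \left(-15\right) = 384 + \left(-21\right) \frac{574}{25} \left(-15\right) = 384 - - \frac{36162}{5} = 384 + \frac{36162}{5} = \frac{38082}{5} \approx 7616.4$)
$- l = \left(-1\right) \frac{38082}{5} = - \frac{38082}{5}$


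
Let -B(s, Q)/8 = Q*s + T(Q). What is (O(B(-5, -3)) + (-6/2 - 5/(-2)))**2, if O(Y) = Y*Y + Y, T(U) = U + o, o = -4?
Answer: 65011969/4 ≈ 1.6253e+7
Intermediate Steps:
T(U) = -4 + U (T(U) = U - 4 = -4 + U)
B(s, Q) = 32 - 8*Q - 8*Q*s (B(s, Q) = -8*(Q*s + (-4 + Q)) = -8*(-4 + Q + Q*s) = 32 - 8*Q - 8*Q*s)
O(Y) = Y + Y**2 (O(Y) = Y**2 + Y = Y + Y**2)
(O(B(-5, -3)) + (-6/2 - 5/(-2)))**2 = ((32 - 8*(-3) - 8*(-3)*(-5))*(1 + (32 - 8*(-3) - 8*(-3)*(-5))) + (-6/2 - 5/(-2)))**2 = ((32 + 24 - 120)*(1 + (32 + 24 - 120)) + (-6*1/2 - 5*(-1/2)))**2 = (-64*(1 - 64) + (-3 + 5/2))**2 = (-64*(-63) - 1/2)**2 = (4032 - 1/2)**2 = (8063/2)**2 = 65011969/4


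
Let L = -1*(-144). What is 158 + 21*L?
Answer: 3182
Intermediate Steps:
L = 144
158 + 21*L = 158 + 21*144 = 158 + 3024 = 3182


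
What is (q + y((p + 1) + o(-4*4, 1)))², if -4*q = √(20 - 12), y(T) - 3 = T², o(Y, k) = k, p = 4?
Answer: (78 - √2)²/4 ≈ 1466.3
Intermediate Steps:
y(T) = 3 + T²
q = -√2/2 (q = -√(20 - 12)/4 = -√2/2 ≈ -0.70711)
(q + y((p + 1) + o(-4*4, 1)))² = (-√2/2 + (3 + ((4 + 1) + 1)²))² = (-√2/2 + (3 + (5 + 1)²))² = (-√2/2 + (3 + 6²))² = (-√2/2 + (3 + 36))² = (-√2/2 + 39)² = (39 - √2/2)²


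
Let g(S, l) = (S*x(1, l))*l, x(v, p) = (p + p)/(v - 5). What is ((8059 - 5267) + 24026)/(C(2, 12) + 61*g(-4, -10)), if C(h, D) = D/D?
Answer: 26818/12201 ≈ 2.1980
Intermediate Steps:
C(h, D) = 1
x(v, p) = 2*p/(-5 + v) (x(v, p) = (2*p)/(-5 + v) = 2*p/(-5 + v))
g(S, l) = -S*l**2/2 (g(S, l) = (S*(2*l/(-5 + 1)))*l = (S*(2*l/(-4)))*l = (S*(2*l*(-1/4)))*l = (S*(-l/2))*l = (-S*l/2)*l = -S*l**2/2)
((8059 - 5267) + 24026)/(C(2, 12) + 61*g(-4, -10)) = ((8059 - 5267) + 24026)/(1 + 61*(-1/2*(-4)*(-10)**2)) = (2792 + 24026)/(1 + 61*(-1/2*(-4)*100)) = 26818/(1 + 61*200) = 26818/(1 + 12200) = 26818/12201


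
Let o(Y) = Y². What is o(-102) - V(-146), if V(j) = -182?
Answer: 10586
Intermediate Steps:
o(-102) - V(-146) = (-102)² - 1*(-182) = 10404 + 182 = 10586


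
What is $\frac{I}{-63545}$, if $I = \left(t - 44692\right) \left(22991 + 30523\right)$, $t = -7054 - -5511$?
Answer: $\frac{494843958}{12709} \approx 38937.0$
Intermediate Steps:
$t = -1543$ ($t = -7054 + 5511 = -1543$)
$I = -2474219790$ ($I = \left(-1543 - 44692\right) \left(22991 + 30523\right) = \left(-46235\right) 53514 = -2474219790$)
$\frac{I}{-63545} = - \frac{2474219790}{-63545} = \left(-2474219790\right) \left(- \frac{1}{63545}\right) = \frac{494843958}{12709}$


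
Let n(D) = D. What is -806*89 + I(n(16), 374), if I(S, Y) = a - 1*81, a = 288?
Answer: -71527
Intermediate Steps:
I(S, Y) = 207 (I(S, Y) = 288 - 1*81 = 288 - 81 = 207)
-806*89 + I(n(16), 374) = -806*89 + 207 = -1*71734 + 207 = -71734 + 207 = -71527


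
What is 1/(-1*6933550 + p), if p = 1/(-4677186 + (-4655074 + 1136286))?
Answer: -8195974/56827195527701 ≈ -1.4423e-7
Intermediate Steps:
p = -1/8195974 (p = 1/(-4677186 - 3518788) = 1/(-8195974) = -1/8195974 ≈ -1.2201e-7)
1/(-1*6933550 + p) = 1/(-1*6933550 - 1/8195974) = 1/(-6933550 - 1/8195974) = 1/(-56827195527701/8195974) = -8195974/56827195527701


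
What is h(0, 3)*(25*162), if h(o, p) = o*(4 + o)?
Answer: 0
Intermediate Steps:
h(0, 3)*(25*162) = (0*(4 + 0))*(25*162) = (0*4)*4050 = 0*4050 = 0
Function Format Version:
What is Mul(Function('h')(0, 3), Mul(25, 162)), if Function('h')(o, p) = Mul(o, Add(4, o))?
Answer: 0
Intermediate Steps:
Mul(Function('h')(0, 3), Mul(25, 162)) = Mul(Mul(0, Add(4, 0)), Mul(25, 162)) = Mul(Mul(0, 4), 4050) = Mul(0, 4050) = 0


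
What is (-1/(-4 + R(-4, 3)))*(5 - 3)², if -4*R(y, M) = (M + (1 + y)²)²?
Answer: ⅒ ≈ 0.10000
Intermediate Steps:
R(y, M) = -(M + (1 + y)²)²/4
(-1/(-4 + R(-4, 3)))*(5 - 3)² = (-1/(-4 - (3 + (1 - 4)²)²/4))*(5 - 3)² = (-1/(-4 - (3 + (-3)²)²/4))*2² = (-1/(-4 - (3 + 9)²/4))*4 = (-1/(-4 - ¼*12²))*4 = (-1/(-4 - ¼*144))*4 = (-1/(-4 - 36))*4 = (-1/(-40))*4 = -1/40*(-1)*4 = (1/40)*4 = ⅒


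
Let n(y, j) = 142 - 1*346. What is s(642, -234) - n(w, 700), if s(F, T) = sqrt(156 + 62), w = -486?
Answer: 204 + sqrt(218) ≈ 218.76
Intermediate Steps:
s(F, T) = sqrt(218)
n(y, j) = -204 (n(y, j) = 142 - 346 = -204)
s(642, -234) - n(w, 700) = sqrt(218) - 1*(-204) = sqrt(218) + 204 = 204 + sqrt(218)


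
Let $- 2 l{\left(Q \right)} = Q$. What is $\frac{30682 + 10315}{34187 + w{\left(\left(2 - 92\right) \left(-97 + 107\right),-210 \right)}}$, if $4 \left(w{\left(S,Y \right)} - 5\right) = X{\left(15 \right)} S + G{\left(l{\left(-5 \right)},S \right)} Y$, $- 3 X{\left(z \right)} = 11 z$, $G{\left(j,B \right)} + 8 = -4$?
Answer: $\frac{40997}{47197} \approx 0.86864$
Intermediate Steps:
$l{\left(Q \right)} = - \frac{Q}{2}$
$G{\left(j,B \right)} = -12$ ($G{\left(j,B \right)} = -8 - 4 = -12$)
$X{\left(z \right)} = - \frac{11 z}{3}$
$w{\left(S,Y \right)} = 5 - 3 Y - \frac{55 S}{4}$ ($w{\left(S,Y \right)} = 5 + \frac{\left(- \frac{11}{3}\right) 15 S - 12 Y}{4} = 5 + \frac{- 55 S - 12 Y}{4} = 5 - \left(3 Y + \frac{55 S}{4}\right) = 5 - 3 Y - \frac{55 S}{4}$)
$\frac{30682 + 10315}{34187 + w{\left(\left(2 - 92\right) \left(-97 + 107\right),-210 \right)}} = \frac{30682 + 10315}{34187 - \left(-635 + \frac{55 \left(2 - 92\right) \left(-97 + 107\right)}{4}\right)} = \frac{40997}{34187 + \left(5 + 630 - \frac{55 \left(\left(-90\right) 10\right)}{4}\right)} = \frac{40997}{34187 + \left(5 + 630 - -12375\right)} = \frac{40997}{34187 + \left(5 + 630 + 12375\right)} = \frac{40997}{34187 + 13010} = \frac{40997}{47197}$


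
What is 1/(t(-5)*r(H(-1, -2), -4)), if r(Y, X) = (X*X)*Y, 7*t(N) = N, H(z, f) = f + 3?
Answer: -7/80 ≈ -0.087500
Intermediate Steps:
H(z, f) = 3 + f
t(N) = N/7
r(Y, X) = Y*X² (r(Y, X) = X²*Y = Y*X²)
1/(t(-5)*r(H(-1, -2), -4)) = 1/(((⅐)*(-5))*((3 - 2)*(-4)²)) = 1/(-5*16/7) = 1/(-5/7*16) = 1/(-80/7) = -7/80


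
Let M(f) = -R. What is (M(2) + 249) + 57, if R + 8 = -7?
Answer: 321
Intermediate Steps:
R = -15 (R = -8 - 7 = -15)
M(f) = 15 (M(f) = -1*(-15) = 15)
(M(2) + 249) + 57 = (15 + 249) + 57 = 264 + 57 = 321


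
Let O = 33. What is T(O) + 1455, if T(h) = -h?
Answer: 1422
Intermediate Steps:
T(O) + 1455 = -1*33 + 1455 = -33 + 1455 = 1422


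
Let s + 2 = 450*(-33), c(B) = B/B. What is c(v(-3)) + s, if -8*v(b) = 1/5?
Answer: -14851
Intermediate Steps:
v(b) = -1/40 (v(b) = -1/8/5 = -1/8*1/5 = -1/40)
c(B) = 1
s = -14852 (s = -2 + 450*(-33) = -2 - 14850 = -14852)
c(v(-3)) + s = 1 - 14852 = -14851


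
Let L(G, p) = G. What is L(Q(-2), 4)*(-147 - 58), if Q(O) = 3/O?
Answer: 615/2 ≈ 307.50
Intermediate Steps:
L(Q(-2), 4)*(-147 - 58) = (3/(-2))*(-147 - 58) = (3*(-½))*(-205) = -3/2*(-205) = 615/2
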